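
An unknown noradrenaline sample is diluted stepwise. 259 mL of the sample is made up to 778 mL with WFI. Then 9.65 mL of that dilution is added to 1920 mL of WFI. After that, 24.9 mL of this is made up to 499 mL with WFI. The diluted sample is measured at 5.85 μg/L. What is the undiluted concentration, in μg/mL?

Overall dilution factor = 3.004 × 200.0 × 20.04 = 1.20 × 10⁴.
Original = 5.85 μg/L × 1.20 × 10⁴ = 7.04 × 10⁴ μg/L = 70.4 μg/mL.

70.4 μg/mL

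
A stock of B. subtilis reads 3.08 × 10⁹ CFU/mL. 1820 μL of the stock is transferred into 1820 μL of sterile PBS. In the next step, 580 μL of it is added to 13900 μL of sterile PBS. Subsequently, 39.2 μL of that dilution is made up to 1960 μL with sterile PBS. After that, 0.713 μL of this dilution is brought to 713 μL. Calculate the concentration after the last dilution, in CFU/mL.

Overall dilution factor = 2 × 24.97 × 50 × 1000 = 2.50 × 10⁶.
3.08 × 10⁹ CFU/mL / 2.50 × 10⁶ = 1230 CFU/mL.

1230 CFU/mL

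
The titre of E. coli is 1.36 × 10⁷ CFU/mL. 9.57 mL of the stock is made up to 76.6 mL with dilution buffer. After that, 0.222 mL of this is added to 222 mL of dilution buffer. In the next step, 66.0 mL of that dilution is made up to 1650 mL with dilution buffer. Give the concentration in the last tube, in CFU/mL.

67.9 CFU/mL

Overall dilution factor = 8.004 × 1001 × 25 = 2.00 × 10⁵.
1.36 × 10⁷ CFU/mL / 2.00 × 10⁵ = 67.9 CFU/mL.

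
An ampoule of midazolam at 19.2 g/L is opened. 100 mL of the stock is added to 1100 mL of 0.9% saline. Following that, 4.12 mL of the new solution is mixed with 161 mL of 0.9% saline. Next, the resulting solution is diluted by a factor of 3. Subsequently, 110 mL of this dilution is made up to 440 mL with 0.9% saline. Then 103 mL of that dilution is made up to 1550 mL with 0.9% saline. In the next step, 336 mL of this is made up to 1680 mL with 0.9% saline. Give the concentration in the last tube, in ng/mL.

44.2 ng/mL

Overall dilution factor = 12 × 40.08 × 3 × 4 × 15.05 × 5 = 4.34 × 10⁵.
19.2 g/L / 4.34 × 10⁵ = 4.42 × 10⁻⁵ g/L = 44.2 ng/mL.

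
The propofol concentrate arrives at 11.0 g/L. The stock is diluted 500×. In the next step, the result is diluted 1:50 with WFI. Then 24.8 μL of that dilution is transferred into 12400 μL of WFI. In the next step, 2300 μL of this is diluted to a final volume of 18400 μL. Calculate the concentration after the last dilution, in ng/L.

Overall dilution factor = 500 × 50 × 501 × 8 = 1.00 × 10⁸.
11.0 g/L / 1.00 × 10⁸ = 1.10 × 10⁻⁷ g/L = 110 ng/L.

110 ng/L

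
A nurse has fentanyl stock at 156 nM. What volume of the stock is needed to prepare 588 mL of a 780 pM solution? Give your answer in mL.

2.94 mL

780 pM = 0.780 nM.
V₁ = C₂V₂/C₁ = 0.780 × 588 / 156 = 2.94 mL.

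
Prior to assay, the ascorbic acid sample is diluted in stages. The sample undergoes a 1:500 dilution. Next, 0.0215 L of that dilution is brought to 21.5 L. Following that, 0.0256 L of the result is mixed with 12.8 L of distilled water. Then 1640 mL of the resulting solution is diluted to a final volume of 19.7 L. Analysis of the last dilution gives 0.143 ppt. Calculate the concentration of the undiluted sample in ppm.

Overall dilution factor = 500 × 1000 × 501 × 12.01 = 3.01 × 10⁹.
Original = 0.143 ppt × 3.01 × 10⁹ = 4.30 × 10⁸ ppt = 430 ppm.

430 ppm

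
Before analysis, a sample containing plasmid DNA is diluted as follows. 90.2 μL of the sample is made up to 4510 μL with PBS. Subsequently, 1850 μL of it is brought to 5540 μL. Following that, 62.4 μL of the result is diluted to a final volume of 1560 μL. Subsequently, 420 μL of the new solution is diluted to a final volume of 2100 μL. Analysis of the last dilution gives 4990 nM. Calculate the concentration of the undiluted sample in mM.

93.4 mM

Overall dilution factor = 50 × 2.995 × 25 × 5 = 1.87 × 10⁴.
Original = 4990 nM × 1.87 × 10⁴ = 9.34 × 10⁷ nM = 93.4 mM.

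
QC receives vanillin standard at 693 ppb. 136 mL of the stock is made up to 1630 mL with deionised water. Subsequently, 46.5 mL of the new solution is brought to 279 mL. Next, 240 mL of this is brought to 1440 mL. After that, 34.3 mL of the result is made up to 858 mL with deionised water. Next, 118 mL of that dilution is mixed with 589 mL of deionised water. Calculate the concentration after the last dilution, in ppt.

10.7 ppt

Overall dilution factor = 11.99 × 6 × 6 × 25.01 × 5.992 = 6.47 × 10⁴.
693 ppb / 6.47 × 10⁴ = 0.0107 ppb = 10.7 ppt.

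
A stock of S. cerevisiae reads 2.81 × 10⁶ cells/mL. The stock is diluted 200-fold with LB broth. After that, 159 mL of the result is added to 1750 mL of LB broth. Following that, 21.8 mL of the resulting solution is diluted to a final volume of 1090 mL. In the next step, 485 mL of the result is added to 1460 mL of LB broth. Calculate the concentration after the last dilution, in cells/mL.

5.84 cells/mL

Overall dilution factor = 200 × 12.01 × 50 × 4.010 = 4.81 × 10⁵.
2.81 × 10⁶ cells/mL / 4.81 × 10⁵ = 5.84 cells/mL.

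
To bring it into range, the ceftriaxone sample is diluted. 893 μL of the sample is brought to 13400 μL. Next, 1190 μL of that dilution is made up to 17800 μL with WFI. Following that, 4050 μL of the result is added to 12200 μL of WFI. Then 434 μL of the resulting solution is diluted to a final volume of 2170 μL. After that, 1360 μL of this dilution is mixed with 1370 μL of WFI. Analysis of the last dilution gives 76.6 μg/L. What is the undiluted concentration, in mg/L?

Overall dilution factor = 15.01 × 14.96 × 4.012 × 5 × 2.007 = 9039.
Original = 76.6 μg/L × 9039 = 6.92 × 10⁵ μg/L = 692 mg/L.

692 mg/L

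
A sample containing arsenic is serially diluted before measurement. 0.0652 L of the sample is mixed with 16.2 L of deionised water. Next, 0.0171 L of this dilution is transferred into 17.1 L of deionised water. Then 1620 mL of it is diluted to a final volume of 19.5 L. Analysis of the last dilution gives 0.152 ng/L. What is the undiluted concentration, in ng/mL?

Overall dilution factor = 249.5 × 1001 × 12.04 = 3.01 × 10⁶.
Original = 0.152 ng/L × 3.01 × 10⁶ = 4.57 × 10⁵ ng/L = 457 ng/mL.

457 ng/mL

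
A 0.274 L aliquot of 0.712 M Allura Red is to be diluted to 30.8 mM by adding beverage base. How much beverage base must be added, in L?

6.06 L

30.8 mM = 0.0308 M.
V₂ = C₁V₁/C₂ = 0.712 × 0.274 / 0.0308 = 6.33 L.
Diluent to add = V₂ − V₁ = 6.33 − 0.274 = 6.06 L.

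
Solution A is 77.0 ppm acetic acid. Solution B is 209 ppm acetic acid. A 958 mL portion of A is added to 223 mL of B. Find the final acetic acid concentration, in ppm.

C_mix = (C_A·V_A + C_B·V_B)/(V_A + V_B) = (77.0×958 + 209×223) / 1181 = 102 ppm.

102 ppm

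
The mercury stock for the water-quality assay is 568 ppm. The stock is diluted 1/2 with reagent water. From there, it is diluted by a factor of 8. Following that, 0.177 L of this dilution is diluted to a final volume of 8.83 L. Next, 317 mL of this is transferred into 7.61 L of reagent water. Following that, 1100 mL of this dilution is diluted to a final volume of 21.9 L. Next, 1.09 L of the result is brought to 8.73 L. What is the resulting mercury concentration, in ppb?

0.178 ppb

Overall dilution factor = 2 × 8 × 49.89 × 25.01 × 19.91 × 8.009 = 3.18 × 10⁶.
568 ppm / 3.18 × 10⁶ = 1.78 × 10⁻⁴ ppm = 0.178 ppb.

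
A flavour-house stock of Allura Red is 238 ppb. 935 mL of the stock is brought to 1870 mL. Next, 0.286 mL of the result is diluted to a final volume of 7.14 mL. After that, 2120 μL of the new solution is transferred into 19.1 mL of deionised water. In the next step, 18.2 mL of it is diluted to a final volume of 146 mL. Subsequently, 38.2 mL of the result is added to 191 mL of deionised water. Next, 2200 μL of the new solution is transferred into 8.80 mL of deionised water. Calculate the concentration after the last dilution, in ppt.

Overall dilution factor = 2 × 24.97 × 10.01 × 8.022 × 6 × 5 = 1.20 × 10⁵.
238 ppb / 1.20 × 10⁵ = 1.98 × 10⁻³ ppb = 1.98 ppt.

1.98 ppt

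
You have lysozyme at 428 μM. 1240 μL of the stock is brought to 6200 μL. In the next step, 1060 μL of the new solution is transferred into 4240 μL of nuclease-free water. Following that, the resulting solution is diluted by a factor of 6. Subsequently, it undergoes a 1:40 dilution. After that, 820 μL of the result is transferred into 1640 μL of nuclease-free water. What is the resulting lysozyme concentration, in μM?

Overall dilution factor = 5 × 5 × 6 × 40 × 3 = 1.80 × 10⁴.
428 μM / 1.80 × 10⁴ = 0.0238 μM.

0.0238 μM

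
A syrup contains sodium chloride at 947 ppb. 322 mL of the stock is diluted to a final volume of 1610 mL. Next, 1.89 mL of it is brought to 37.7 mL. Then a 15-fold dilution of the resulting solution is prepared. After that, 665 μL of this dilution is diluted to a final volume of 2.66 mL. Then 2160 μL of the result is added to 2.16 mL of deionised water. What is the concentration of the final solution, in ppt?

Overall dilution factor = 5 × 19.95 × 15 × 4 × 2 = 1.20 × 10⁴.
947 ppb / 1.20 × 10⁴ = 0.0791 ppb = 79.1 ppt.

79.1 ppt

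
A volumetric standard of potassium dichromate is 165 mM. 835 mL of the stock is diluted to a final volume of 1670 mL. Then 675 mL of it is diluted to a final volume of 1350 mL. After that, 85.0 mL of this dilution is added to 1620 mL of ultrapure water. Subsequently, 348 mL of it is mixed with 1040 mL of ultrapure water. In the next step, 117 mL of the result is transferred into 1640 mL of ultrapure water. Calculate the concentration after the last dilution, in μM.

Overall dilution factor = 2 × 2 × 20.06 × 3.989 × 15.02 = 4806.
165 mM / 4806 = 0.0343 mM = 34.3 μM.

34.3 μM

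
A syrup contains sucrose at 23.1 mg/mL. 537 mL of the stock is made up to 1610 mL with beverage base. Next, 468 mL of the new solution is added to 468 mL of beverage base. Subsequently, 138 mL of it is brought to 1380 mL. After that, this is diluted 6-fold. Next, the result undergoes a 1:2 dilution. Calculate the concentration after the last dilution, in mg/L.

Overall dilution factor = 2.998 × 2 × 10 × 6 × 2 = 720.
23.1 mg/mL / 720 = 0.0321 mg/mL = 32.1 mg/L.

32.1 mg/L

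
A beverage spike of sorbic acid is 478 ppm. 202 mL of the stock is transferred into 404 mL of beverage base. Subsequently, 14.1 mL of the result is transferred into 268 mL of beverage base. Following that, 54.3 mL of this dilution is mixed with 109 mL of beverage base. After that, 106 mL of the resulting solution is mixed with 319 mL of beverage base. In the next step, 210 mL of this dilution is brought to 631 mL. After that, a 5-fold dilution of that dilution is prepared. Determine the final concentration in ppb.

44.0 ppb

Overall dilution factor = 3 × 20.01 × 3.007 × 4.009 × 3.005 × 5 = 1.09 × 10⁴.
478 ppm / 1.09 × 10⁴ = 0.0440 ppm = 44.0 ppb.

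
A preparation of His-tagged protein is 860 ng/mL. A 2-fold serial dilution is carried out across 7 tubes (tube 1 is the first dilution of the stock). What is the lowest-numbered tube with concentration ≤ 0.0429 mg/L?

Tube n has concentration 860 ng/mL / 2ⁿ.
Need 2ⁿ ≥ 860 ng/mL / 0.0429 mg/L = 20.0, so n ≥ 4.33.
First such tube: n = 5.

tube 5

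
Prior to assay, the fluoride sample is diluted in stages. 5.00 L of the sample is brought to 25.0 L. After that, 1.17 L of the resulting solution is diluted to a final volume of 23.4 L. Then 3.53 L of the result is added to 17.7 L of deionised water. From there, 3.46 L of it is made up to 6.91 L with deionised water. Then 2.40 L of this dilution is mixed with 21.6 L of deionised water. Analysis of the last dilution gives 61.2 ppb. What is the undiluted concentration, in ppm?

Overall dilution factor = 5 × 20 × 6.014 × 1.997 × 10 = 1.20 × 10⁴.
Original = 61.2 ppb × 1.20 × 10⁴ = 7.35 × 10⁵ ppb = 735 ppm.

735 ppm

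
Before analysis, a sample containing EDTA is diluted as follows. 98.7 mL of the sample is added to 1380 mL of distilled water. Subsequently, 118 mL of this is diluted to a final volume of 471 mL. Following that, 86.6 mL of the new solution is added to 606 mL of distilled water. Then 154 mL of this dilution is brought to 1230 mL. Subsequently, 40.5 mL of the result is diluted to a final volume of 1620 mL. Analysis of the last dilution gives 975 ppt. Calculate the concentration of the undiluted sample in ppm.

149 ppm

Overall dilution factor = 14.98 × 3.992 × 7.998 × 7.987 × 40 = 1.53 × 10⁵.
Original = 975 ppt × 1.53 × 10⁵ = 1.49 × 10⁸ ppt = 149 ppm.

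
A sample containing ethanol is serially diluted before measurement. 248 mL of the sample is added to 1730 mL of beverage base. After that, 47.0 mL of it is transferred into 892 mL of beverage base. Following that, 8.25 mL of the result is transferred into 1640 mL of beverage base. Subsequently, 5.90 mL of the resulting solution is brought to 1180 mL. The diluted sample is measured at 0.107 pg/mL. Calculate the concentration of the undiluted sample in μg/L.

681 μg/L

Overall dilution factor = 7.976 × 19.98 × 199.8 × 200 = 6.37 × 10⁶.
Original = 0.107 pg/mL × 6.37 × 10⁶ = 6.81 × 10⁵ pg/mL = 681 μg/L.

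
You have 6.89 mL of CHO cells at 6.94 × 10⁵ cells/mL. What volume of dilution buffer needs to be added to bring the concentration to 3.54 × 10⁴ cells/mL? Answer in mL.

V₂ = C₁V₁/C₂ = 6.94 × 10⁵ × 6.89 / 3.54 × 10⁴ = 135 mL.
Diluent to add = V₂ − V₁ = 135 − 6.89 = 128 mL.

128 mL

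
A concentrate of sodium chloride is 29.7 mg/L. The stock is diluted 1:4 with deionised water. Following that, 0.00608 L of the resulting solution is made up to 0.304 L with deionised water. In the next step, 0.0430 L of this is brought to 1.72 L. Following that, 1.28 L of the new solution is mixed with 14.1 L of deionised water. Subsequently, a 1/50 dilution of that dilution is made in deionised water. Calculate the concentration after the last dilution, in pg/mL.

Overall dilution factor = 4 × 50 × 40 × 12.02 × 50 = 4.81 × 10⁶.
29.7 mg/L / 4.81 × 10⁶ = 6.18 × 10⁻⁶ mg/L = 6.18 pg/mL.

6.18 pg/mL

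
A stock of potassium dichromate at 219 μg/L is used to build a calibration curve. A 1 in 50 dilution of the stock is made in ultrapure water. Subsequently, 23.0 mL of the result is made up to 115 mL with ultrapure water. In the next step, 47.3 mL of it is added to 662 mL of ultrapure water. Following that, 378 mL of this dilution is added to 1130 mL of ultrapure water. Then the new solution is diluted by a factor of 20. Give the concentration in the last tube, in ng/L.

0.732 ng/L

Overall dilution factor = 50 × 5 × 15.00 × 3.989 × 20 = 2.99 × 10⁵.
219 μg/L / 2.99 × 10⁵ = 7.32 × 10⁻⁴ μg/L = 0.732 ng/L.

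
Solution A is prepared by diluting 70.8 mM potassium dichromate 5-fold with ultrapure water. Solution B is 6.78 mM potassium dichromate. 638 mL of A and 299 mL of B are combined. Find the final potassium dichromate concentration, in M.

0.0118 M

C_A = 70.8 mM / 5 = 14.2 mM.
C_mix = (C_A·V_A + C_B·V_B)/(V_A + V_B) = (14.2×638 + 6.78×299) / 937.0 = 11.8 mM = 0.0118 M.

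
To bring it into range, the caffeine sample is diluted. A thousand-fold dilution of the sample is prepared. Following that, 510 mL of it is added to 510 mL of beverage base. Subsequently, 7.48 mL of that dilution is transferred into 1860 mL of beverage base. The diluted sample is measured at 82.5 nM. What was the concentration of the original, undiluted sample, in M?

0.0412 M

Overall dilution factor = 1000 × 2 × 249.7 = 4.99 × 10⁵.
Original = 82.5 nM × 4.99 × 10⁵ = 4.12 × 10⁷ nM = 0.0412 M.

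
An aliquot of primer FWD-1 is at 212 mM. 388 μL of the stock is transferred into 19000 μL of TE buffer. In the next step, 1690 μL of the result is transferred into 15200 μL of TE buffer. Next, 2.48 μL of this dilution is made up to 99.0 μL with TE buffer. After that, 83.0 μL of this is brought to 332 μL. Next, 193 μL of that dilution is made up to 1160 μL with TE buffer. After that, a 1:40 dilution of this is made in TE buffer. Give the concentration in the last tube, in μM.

Overall dilution factor = 49.97 × 9.994 × 39.92 × 4 × 6.010 × 40 = 1.92 × 10⁷.
212 mM / 1.92 × 10⁷ = 1.11 × 10⁻⁵ mM = 0.0111 μM.

0.0111 μM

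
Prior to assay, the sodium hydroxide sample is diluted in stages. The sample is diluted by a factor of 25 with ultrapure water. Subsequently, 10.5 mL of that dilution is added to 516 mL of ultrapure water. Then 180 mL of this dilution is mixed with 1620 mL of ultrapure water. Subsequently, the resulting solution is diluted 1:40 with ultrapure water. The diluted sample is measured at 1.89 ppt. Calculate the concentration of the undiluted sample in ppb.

Overall dilution factor = 25 × 50.14 × 10 × 40 = 5.01 × 10⁵.
Original = 1.89 ppt × 5.01 × 10⁵ = 9.48 × 10⁵ ppt = 948 ppb.

948 ppb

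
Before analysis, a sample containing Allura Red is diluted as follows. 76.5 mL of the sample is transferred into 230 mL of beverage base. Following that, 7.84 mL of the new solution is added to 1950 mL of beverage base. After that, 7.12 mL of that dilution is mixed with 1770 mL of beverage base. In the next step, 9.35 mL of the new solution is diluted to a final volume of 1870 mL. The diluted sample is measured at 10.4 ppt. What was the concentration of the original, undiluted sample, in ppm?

519 ppm

Overall dilution factor = 4.007 × 249.7 × 249.6 × 200 = 4.99 × 10⁷.
Original = 10.4 ppt × 4.99 × 10⁷ = 5.19 × 10⁸ ppt = 519 ppm.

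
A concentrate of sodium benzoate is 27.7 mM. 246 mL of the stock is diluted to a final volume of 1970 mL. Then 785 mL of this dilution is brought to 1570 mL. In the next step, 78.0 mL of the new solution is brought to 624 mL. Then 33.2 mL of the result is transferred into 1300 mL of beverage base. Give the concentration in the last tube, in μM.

Overall dilution factor = 8.008 × 2 × 8 × 40.16 = 5145.
27.7 mM / 5145 = 5.38 × 10⁻³ mM = 5.38 μM.

5.38 μM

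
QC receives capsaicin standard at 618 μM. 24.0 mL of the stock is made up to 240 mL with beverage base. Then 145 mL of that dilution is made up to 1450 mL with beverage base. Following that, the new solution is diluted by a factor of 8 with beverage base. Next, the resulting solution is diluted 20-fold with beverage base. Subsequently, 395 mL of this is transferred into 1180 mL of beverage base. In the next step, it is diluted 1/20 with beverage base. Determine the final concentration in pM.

Overall dilution factor = 10 × 10 × 8 × 20 × 3.987 × 20 = 1.28 × 10⁶.
618 μM / 1.28 × 10⁶ = 4.84 × 10⁻⁴ μM = 484 pM.

484 pM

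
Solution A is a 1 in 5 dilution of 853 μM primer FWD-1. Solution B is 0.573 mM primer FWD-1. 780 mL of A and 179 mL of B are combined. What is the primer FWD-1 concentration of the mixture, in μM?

C_A = 853 μM / 5 = 171 μM.
C_B = 0.573 mM = 573 μM.
C_mix = (C_A·V_A + C_B·V_B)/(V_A + V_B) = (171×780 + 573×179) / 959.0 = 246 μM.

246 μM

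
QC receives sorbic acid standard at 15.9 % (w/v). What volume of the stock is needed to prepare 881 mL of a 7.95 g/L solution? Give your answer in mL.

7.95 g/L = 0.795 % (w/v).
V₁ = C₂V₂/C₁ = 0.795 × 881 / 15.9 = 44.1 mL.

44.1 mL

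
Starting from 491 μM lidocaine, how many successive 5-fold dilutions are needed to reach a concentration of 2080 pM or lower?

8

Need 5ⁿ ≥ 2.36 × 10⁵, so n ≥ log(2.36 × 10⁵)/log(5) = 7.69.
Minimum whole steps: n = 8.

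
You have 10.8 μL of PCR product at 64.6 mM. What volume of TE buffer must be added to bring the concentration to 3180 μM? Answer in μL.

3180 μM = 3.18 mM.
V₂ = C₁V₁/C₂ = 64.6 × 10.8 / 3.18 = 219 μL.
Diluent to add = V₂ − V₁ = 219 − 10.8 = 209 μL.

209 μL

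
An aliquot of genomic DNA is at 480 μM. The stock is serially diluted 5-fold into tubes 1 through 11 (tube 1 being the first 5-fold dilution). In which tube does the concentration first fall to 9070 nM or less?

tube 3

Tube n has concentration 480 μM / 5ⁿ.
Need 5ⁿ ≥ 480 μM / 9070 nM = 52.9, so n ≥ 2.47.
First such tube: n = 3.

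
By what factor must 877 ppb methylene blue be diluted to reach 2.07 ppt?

Factor = C₀/C_target = 877 ppb / 2.07 ppt = 4.24 × 10⁵.

4.24 × 10⁵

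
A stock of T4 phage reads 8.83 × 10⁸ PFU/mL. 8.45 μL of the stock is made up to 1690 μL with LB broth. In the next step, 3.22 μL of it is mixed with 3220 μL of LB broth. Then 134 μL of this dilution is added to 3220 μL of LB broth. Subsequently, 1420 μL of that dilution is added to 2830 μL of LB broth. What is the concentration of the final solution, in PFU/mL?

58.9 PFU/mL

Overall dilution factor = 200 × 1001 × 25.03 × 2.993 = 1.50 × 10⁷.
8.83 × 10⁸ PFU/mL / 1.50 × 10⁷ = 58.9 PFU/mL.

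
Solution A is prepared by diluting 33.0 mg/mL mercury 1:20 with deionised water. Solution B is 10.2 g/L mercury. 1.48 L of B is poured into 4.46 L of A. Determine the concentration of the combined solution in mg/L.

C_A = 33.0 mg/mL / 20 = 1.65 mg/mL.
C_B = 10.2 g/L = 10.2 mg/mL.
C_mix = (C_A·V_A + C_B·V_B)/(V_A + V_B) = (1.65×4.46 + 10.2×1.48) / 5.940 = 3.78 mg/mL = 3780 mg/L.

3780 mg/L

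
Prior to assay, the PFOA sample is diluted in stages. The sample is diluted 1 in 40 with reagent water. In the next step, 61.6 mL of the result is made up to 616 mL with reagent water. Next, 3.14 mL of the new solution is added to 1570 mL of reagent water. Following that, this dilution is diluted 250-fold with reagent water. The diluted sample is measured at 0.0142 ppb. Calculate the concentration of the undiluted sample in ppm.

Overall dilution factor = 40 × 10 × 501 × 250 = 5.01 × 10⁷.
Original = 0.0142 ppb × 5.01 × 10⁷ = 7.11 × 10⁵ ppb = 711 ppm.

711 ppm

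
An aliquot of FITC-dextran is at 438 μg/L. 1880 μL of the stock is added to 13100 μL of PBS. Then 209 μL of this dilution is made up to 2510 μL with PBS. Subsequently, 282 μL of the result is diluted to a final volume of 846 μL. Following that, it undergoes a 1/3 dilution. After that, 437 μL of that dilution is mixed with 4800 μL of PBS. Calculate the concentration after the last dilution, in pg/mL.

Overall dilution factor = 7.968 × 12.01 × 3 × 3 × 11.98 = 1.03 × 10⁴.
438 μg/L / 1.03 × 10⁴ = 0.0424 μg/L = 42.4 pg/mL.

42.4 pg/mL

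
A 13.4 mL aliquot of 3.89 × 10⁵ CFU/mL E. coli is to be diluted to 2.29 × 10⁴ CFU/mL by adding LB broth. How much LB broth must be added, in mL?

V₂ = C₁V₁/C₂ = 3.89 × 10⁵ × 13.4 / 2.29 × 10⁴ = 228 mL.
Diluent to add = V₂ − V₁ = 228 − 13.4 = 214 mL.

214 mL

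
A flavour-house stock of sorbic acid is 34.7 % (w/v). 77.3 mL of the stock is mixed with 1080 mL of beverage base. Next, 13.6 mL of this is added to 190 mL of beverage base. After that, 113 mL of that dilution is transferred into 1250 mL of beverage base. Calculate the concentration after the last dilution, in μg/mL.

Overall dilution factor = 14.97 × 14.97 × 12.06 = 2703.
34.7 % (w/v) / 2703 = 0.0128 % (w/v) = 128 μg/mL.

128 μg/mL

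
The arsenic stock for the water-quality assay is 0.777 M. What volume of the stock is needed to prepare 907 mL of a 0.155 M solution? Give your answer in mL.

181 mL

V₁ = C₂V₂/C₁ = 0.155 × 907 / 0.777 = 181 mL.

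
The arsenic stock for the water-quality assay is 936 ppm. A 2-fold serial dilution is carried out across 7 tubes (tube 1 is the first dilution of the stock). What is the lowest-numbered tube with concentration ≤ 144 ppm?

Tube n has concentration 936 ppm / 2ⁿ.
Need 2ⁿ ≥ 936 ppm / 144 ppm = 6.50, so n ≥ 2.70.
First such tube: n = 3.

tube 3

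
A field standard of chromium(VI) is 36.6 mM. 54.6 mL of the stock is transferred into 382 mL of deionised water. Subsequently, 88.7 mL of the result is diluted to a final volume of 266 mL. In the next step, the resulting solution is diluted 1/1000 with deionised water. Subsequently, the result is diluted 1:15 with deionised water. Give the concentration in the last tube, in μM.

0.102 μM

Overall dilution factor = 7.996 × 2.999 × 1000 × 15 = 3.60 × 10⁵.
36.6 mM / 3.60 × 10⁵ = 1.02 × 10⁻⁴ mM = 0.102 μM.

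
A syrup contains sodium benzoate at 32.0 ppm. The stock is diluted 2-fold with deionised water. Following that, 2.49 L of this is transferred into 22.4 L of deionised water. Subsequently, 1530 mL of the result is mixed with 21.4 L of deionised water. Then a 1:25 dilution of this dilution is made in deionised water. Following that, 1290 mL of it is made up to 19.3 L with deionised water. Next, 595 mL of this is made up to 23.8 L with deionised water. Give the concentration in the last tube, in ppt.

7.14 ppt

Overall dilution factor = 2 × 9.996 × 14.99 × 25 × 14.96 × 40 = 4.48 × 10⁶.
32.0 ppm / 4.48 × 10⁶ = 7.14 × 10⁻⁶ ppm = 7.14 ppt.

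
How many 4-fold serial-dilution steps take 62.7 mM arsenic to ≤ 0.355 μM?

9

Need 4ⁿ ≥ 1.77 × 10⁵, so n ≥ log(1.77 × 10⁵)/log(4) = 8.72.
Minimum whole steps: n = 9.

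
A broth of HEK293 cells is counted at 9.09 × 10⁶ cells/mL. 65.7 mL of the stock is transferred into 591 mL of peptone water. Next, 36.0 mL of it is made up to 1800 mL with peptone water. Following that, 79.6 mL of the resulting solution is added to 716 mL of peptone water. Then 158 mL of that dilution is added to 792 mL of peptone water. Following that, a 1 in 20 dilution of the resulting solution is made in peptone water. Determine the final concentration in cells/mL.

15.1 cells/mL

Overall dilution factor = 9.995 × 50 × 9.995 × 6.013 × 20 = 6.01 × 10⁵.
9.09 × 10⁶ cells/mL / 6.01 × 10⁵ = 15.1 cells/mL.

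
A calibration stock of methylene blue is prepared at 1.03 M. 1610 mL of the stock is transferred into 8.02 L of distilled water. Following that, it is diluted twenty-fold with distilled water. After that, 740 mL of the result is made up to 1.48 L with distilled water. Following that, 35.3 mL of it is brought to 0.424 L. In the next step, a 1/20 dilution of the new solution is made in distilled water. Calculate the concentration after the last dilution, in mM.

Overall dilution factor = 5.981 × 20 × 2 × 12.01 × 20 = 5.75 × 10⁴.
1.03 M / 5.75 × 10⁴ = 1.79 × 10⁻⁵ M = 0.0179 mM.

0.0179 mM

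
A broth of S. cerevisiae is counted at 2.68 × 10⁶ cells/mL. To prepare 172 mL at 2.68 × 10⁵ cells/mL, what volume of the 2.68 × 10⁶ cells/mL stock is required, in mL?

V₁ = C₂V₂/C₁ = 2.68 × 10⁵ × 172 / 2.68 × 10⁶ = 17.2 mL.

17.2 mL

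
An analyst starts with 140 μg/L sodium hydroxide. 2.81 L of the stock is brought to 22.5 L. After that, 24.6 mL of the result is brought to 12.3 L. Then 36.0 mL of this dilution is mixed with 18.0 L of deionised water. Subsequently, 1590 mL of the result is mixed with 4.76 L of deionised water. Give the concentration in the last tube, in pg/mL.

0.0175 pg/mL

Overall dilution factor = 8.007 × 500 × 501 × 3.994 = 8.01 × 10⁶.
140 μg/L / 8.01 × 10⁶ = 1.75 × 10⁻⁵ μg/L = 0.0175 pg/mL.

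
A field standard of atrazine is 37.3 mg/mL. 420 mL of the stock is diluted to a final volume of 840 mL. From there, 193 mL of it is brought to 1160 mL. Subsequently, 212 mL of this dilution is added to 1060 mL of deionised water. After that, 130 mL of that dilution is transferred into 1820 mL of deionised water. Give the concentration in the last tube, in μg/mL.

Overall dilution factor = 2 × 6.010 × 6 × 15 = 1082.
37.3 mg/mL / 1082 = 0.0345 mg/mL = 34.5 μg/mL.

34.5 μg/mL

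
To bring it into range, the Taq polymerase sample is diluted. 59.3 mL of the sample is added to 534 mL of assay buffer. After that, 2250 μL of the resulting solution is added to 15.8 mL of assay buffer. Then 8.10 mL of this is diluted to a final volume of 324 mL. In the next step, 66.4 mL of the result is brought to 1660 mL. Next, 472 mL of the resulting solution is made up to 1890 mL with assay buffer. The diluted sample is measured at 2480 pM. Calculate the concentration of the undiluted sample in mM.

0.797 mM

Overall dilution factor = 10.01 × 8.022 × 40 × 25 × 4.004 = 3.21 × 10⁵.
Original = 2480 pM × 3.21 × 10⁵ = 7.97 × 10⁸ pM = 0.797 mM.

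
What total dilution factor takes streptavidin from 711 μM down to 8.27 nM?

Factor = C₀/C_target = 711 μM / 8.27 nM = 8.60 × 10⁴.

8.60 × 10⁴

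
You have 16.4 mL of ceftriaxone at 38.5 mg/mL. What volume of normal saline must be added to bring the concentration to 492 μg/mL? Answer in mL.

1270 mL

492 μg/mL = 0.492 mg/mL.
V₂ = C₁V₁/C₂ = 38.5 × 16.4 / 0.492 = 1283 mL.
Diluent to add = V₂ − V₁ = 1283 − 16.4 = 1270 mL.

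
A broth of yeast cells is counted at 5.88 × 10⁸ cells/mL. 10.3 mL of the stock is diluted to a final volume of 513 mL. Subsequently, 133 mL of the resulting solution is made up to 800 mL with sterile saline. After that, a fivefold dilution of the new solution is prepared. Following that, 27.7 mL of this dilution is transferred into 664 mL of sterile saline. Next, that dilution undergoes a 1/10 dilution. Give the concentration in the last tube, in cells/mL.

Overall dilution factor = 49.81 × 6.015 × 5 × 24.97 × 10 = 3.74 × 10⁵.
5.88 × 10⁸ cells/mL / 3.74 × 10⁵ = 1570 cells/mL.

1570 cells/mL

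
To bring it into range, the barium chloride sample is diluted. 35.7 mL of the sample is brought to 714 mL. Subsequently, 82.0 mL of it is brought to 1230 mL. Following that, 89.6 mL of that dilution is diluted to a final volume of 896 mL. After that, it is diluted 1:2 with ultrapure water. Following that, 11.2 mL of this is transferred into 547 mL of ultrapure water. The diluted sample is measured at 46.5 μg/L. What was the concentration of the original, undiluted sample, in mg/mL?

Overall dilution factor = 20 × 15 × 10 × 2 × 49.84 = 2.99 × 10⁵.
Original = 46.5 μg/L × 2.99 × 10⁵ = 1.39 × 10⁷ μg/L = 13.9 mg/mL.

13.9 mg/mL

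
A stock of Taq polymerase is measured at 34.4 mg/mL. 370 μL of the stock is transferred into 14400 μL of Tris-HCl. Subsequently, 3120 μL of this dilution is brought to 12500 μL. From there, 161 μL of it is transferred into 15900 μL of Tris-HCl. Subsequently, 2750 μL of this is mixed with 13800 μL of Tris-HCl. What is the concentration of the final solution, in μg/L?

Overall dilution factor = 39.92 × 4.006 × 99.76 × 6.018 = 9.60 × 10⁴.
34.4 mg/mL / 9.60 × 10⁴ = 3.58 × 10⁻⁴ mg/mL = 358 μg/L.

358 μg/L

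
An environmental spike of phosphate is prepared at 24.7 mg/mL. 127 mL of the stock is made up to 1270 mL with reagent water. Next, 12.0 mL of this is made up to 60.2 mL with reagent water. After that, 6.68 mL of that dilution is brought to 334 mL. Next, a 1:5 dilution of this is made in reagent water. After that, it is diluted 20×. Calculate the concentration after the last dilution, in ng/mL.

98.5 ng/mL

Overall dilution factor = 10 × 5.017 × 50 × 5 × 20 = 2.51 × 10⁵.
24.7 mg/mL / 2.51 × 10⁵ = 9.85 × 10⁻⁵ mg/mL = 98.5 ng/mL.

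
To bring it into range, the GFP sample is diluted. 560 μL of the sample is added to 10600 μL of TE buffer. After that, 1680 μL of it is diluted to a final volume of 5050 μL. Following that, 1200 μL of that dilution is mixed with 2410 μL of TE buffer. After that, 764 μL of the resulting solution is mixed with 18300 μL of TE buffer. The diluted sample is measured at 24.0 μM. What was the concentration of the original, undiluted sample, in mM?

Overall dilution factor = 19.93 × 3.006 × 3.008 × 24.95 = 4497.
Original = 24.0 μM × 4497 = 1.08 × 10⁵ μM = 108 mM.

108 mM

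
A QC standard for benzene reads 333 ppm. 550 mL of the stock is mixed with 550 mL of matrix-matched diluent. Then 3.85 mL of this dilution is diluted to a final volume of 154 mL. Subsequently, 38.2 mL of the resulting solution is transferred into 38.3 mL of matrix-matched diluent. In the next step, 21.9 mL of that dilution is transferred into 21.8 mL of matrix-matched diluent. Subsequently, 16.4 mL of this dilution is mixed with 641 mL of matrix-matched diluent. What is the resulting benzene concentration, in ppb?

26.0 ppb

Overall dilution factor = 2 × 40 × 2.003 × 1.995 × 40.09 = 1.28 × 10⁴.
333 ppm / 1.28 × 10⁴ = 0.0260 ppm = 26.0 ppb.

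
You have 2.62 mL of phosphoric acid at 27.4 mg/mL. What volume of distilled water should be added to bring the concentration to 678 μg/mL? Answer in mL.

103 mL

678 μg/mL = 0.678 mg/mL.
V₂ = C₁V₁/C₂ = 27.4 × 2.62 / 0.678 = 106 mL.
Diluent to add = V₂ − V₁ = 106 − 2.62 = 103 mL.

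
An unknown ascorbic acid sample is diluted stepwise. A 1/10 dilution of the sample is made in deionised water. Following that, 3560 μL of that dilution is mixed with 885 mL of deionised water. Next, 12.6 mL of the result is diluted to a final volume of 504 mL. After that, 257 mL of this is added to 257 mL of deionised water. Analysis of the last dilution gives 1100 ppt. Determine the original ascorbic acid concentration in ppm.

220 ppm

Overall dilution factor = 10 × 249.6 × 40 × 2 = 2.00 × 10⁵.
Original = 1100 ppt × 2.00 × 10⁵ = 2.20 × 10⁸ ppt = 220 ppm.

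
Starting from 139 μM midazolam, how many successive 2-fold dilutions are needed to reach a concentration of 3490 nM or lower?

6

Need 2ⁿ ≥ 39.8, so n ≥ log(39.8)/log(2) = 5.32.
Minimum whole steps: n = 6.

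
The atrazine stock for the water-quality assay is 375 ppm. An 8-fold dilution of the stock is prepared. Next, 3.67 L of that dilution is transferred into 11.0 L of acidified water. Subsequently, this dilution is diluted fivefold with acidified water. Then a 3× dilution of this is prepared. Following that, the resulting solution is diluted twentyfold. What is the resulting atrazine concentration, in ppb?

Overall dilution factor = 8 × 3.997 × 5 × 3 × 20 = 9593.
375 ppm / 9593 = 0.0391 ppm = 39.1 ppb.

39.1 ppb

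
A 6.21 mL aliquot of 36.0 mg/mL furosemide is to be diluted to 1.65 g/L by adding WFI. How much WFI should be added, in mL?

1.65 g/L = 1.65 mg/mL.
V₂ = C₁V₁/C₂ = 36.0 × 6.21 / 1.65 = 135 mL.
Diluent to add = V₂ − V₁ = 135 − 6.21 = 129 mL.

129 mL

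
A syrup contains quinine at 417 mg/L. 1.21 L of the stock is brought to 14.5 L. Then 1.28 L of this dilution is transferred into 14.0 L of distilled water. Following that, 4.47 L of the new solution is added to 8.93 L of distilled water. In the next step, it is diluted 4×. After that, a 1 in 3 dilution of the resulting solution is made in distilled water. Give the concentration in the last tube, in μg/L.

Overall dilution factor = 11.98 × 11.94 × 2.998 × 4 × 3 = 5146.
417 mg/L / 5146 = 0.0810 mg/L = 81.0 μg/L.

81.0 μg/L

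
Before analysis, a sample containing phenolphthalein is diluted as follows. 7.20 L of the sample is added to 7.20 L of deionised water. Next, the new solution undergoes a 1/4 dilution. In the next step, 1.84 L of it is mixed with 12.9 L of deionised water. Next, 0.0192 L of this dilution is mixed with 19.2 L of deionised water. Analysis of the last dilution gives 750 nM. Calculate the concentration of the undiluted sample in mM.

48.1 mM

Overall dilution factor = 2 × 4 × 8.011 × 1001 = 6.42 × 10⁴.
Original = 750 nM × 6.42 × 10⁴ = 4.81 × 10⁷ nM = 48.1 mM.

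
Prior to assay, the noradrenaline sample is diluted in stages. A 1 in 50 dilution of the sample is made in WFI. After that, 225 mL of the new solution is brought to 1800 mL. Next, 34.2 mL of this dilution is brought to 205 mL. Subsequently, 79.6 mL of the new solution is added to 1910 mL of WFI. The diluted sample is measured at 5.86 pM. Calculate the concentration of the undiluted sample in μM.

Overall dilution factor = 50 × 8 × 5.994 × 24.99 = 5.99 × 10⁴.
Original = 5.86 pM × 5.99 × 10⁴ = 3.51 × 10⁵ pM = 0.351 μM.

0.351 μM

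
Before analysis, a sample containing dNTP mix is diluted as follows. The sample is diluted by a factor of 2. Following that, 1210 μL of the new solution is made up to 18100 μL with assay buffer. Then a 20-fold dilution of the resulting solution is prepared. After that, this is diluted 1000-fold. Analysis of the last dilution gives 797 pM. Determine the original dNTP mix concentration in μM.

477 μM

Overall dilution factor = 2 × 14.96 × 20 × 1000 = 5.98 × 10⁵.
Original = 797 pM × 5.98 × 10⁵ = 4.77 × 10⁸ pM = 477 μM.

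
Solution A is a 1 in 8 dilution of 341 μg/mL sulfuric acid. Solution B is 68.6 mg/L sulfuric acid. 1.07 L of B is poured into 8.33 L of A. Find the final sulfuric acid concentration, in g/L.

0.0456 g/L

C_A = 341 μg/mL / 8 = 42.6 μg/mL.
C_B = 68.6 mg/L = 68.6 μg/mL.
C_mix = (C_A·V_A + C_B·V_B)/(V_A + V_B) = (42.6×8.33 + 68.6×1.07) / 9.400 = 45.6 μg/mL = 0.0456 g/L.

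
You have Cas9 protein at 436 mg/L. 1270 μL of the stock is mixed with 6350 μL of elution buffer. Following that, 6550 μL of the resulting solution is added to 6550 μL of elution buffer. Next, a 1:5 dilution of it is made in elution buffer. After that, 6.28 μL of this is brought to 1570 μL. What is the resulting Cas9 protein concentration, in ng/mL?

Overall dilution factor = 6 × 2 × 5 × 250 = 1.50 × 10⁴.
436 mg/L / 1.50 × 10⁴ = 0.0291 mg/L = 29.1 ng/mL.

29.1 ng/mL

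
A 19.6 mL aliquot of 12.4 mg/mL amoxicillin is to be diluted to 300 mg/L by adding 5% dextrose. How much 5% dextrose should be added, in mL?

300 mg/L = 0.300 mg/mL.
V₂ = C₁V₁/C₂ = 12.4 × 19.6 / 0.300 = 810 mL.
Diluent to add = V₂ − V₁ = 810 − 19.6 = 791 mL.

791 mL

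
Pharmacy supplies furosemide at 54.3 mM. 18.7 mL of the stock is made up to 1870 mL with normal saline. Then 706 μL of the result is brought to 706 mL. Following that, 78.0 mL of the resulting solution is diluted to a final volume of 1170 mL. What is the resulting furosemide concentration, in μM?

Overall dilution factor = 100 × 1000 × 15 = 1.50 × 10⁶.
54.3 mM / 1.50 × 10⁶ = 3.62 × 10⁻⁵ mM = 0.0362 μM.

0.0362 μM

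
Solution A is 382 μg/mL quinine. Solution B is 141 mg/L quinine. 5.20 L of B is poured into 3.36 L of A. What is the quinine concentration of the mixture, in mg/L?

236 mg/L

C_B = 141 mg/L = 141 μg/mL.
C_mix = (C_A·V_A + C_B·V_B)/(V_A + V_B) = (382×3.36 + 141×5.20) / 8.560 = 236 μg/mL = 236 mg/L.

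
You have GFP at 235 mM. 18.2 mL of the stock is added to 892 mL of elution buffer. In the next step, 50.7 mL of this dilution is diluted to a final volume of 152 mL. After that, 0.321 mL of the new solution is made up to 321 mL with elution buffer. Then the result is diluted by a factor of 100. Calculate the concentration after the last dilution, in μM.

Overall dilution factor = 50.01 × 2.998 × 1000 × 100 = 1.50 × 10⁷.
235 mM / 1.50 × 10⁷ = 1.57 × 10⁻⁵ mM = 0.0157 μM.

0.0157 μM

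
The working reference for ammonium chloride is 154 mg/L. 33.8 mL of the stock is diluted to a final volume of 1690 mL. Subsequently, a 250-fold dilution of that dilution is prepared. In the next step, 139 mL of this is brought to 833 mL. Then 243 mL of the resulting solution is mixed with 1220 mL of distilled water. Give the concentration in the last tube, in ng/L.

Overall dilution factor = 50 × 250 × 5.993 × 6.021 = 4.51 × 10⁵.
154 mg/L / 4.51 × 10⁵ = 3.41 × 10⁻⁴ mg/L = 341 ng/L.

341 ng/L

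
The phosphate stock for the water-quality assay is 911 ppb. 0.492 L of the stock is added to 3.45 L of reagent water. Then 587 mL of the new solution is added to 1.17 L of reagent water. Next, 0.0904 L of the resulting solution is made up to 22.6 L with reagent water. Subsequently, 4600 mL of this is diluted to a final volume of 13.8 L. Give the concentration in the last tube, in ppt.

Overall dilution factor = 8.012 × 2.993 × 250 × 3 = 1.80 × 10⁴.
911 ppb / 1.80 × 10⁴ = 0.0506 ppb = 50.6 ppt.

50.6 ppt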